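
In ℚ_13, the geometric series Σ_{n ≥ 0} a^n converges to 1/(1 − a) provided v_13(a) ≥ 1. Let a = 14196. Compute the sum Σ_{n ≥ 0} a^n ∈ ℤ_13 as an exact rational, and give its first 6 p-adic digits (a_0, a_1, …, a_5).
Σ a^n = 1/(1 − a) = -1/14195;  first 6 digits = (1, 0, 6, 6, 10, 9)

v_13(a) = 2 ≥ 1, so the series converges in ℤ_13 to 1/(1 − a) = 1/(1 − 14196) = -1/14195. Expand this rational in ℤ_13: compute digits iteratively via d_i = x_i mod 13, x_{i+1} = (x_i − d_i)/13. The first 6 digits are (1, 0, 6, 6, 10, 9).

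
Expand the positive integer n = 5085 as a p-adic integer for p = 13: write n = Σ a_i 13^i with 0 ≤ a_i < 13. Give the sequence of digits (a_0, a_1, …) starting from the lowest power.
(a_0, a_1, …) = (2, 1, 4, 2)

Repeated division by 13 gives the digits low-to-high: 5085 = 2 + 1·13^1 + 4·13^2 + 2·13^3. Digit sequence: (2, 1, 4, 2).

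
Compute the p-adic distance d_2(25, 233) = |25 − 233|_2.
d_2(25, 233) = 1/16

Step 1 — x − y = 25 − 233 = -208. Step 2 — v_2(-208) = 4 (factor: -208 = −(2^4 · 13); the sign does not affect v_p). Step 3 — |x − y|_2 = 2^{-4} = 1/16.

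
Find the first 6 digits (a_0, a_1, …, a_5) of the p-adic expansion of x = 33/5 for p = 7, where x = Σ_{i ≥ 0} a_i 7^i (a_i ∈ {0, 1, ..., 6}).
(a_0, …, a_5) = (1, 5, 5, 2, 1, 4)

v_7(33/5) = 0 (numerator and denominator both coprime to 7), so x ∈ ℤ_7^×. Compute digits iteratively via a_i = x_i mod 7, x_{i+1} = (x_i − a_i)/7, with x_0 = x:
  x_0 = 33/5;  a_0 = 1;  x_1 = (x_0 − 1)/7 = 4/5
  x_1 = 4/5;  a_1 = 5;  x_2 = (x_1 − 5)/7 = -3/5
  x_2 = -3/5;  a_2 = 5;  x_3 = (x_2 − 5)/7 = -4/5
  x_3 = -4/5;  a_3 = 2;  x_4 = (x_3 − 2)/7 = -2/5
  x_4 = -2/5;  a_4 = 1;  x_5 = (x_4 − 1)/7 = -1/5
  x_5 = -1/5;  a_5 = 4;  x_6 = (x_5 − 4)/7 = -3/5
Digits: (1, 5, 5, 2, 1, 4).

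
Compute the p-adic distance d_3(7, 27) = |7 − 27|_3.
d_3(7, 27) = 1

Step 1 — x − y = 7 − 27 = -20. Step 2 — v_3(-20) = 0 (factor: -20 = −(3^0 · 20); the sign does not affect v_p). Step 3 — |x − y|_3 = 3^{0} = 1.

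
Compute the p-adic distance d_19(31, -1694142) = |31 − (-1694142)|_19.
d_19(31, -1694142) = 1/130321

Step 1 — x − y = 31 − (-1694142) = 1694173. Step 2 — v_19(1694173) = 4 (factor: 1694173 = (19^4 · 13); the sign does not affect v_p). Step 3 — |x − y|_19 = 19^{-4} = 1/130321.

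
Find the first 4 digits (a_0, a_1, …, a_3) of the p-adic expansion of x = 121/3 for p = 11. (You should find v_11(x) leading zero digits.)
(a_0, …, a_3) = (0, 0, 4, 7)

v_11(121/3) = 2, so a_0 = ... = a_1 = 0. Factor out: x = 11^2 · u with u = 1/3 a unit in ℤ_11. Expand u iteratively via a_{v+i} = u_i mod 11, u_{i+1} = (u_i − a_{v+i})/11:
  u_0 = 1/3;  a_2 = 4;  u_1 = (u_0 − 4)/11 = -1/3
  u_1 = -1/3;  a_3 = 7;  u_2 = (u_1 − 7)/11 = -2/3
Digits: (0, 0, 4, 7).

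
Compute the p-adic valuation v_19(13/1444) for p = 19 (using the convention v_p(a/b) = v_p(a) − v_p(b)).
v_19(13/1444) = -2

Factor powers of 19 from the numerator and denominator of the reduced fraction: 13 = 19^0 · 13 and 1444 = 19^2 · 4. Apply v_p(a/b) = v_p(a) − v_p(b): v_19(13/1444) = 0 − 2 = -2.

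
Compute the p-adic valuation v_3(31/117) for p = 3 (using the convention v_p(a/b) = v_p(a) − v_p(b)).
v_3(31/117) = -2

Factor powers of 3 from the numerator and denominator of the reduced fraction: 31 = 3^0 · 31 and 117 = 3^2 · 13. Apply v_p(a/b) = v_p(a) − v_p(b): v_3(31/117) = 0 − 2 = -2.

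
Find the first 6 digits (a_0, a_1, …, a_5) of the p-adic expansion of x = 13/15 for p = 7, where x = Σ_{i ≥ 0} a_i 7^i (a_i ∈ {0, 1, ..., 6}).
(a_0, …, a_5) = (6, 3, 6, 0, 5, 3)

v_7(13/15) = 0 (numerator and denominator both coprime to 7), so x ∈ ℤ_7^×. Compute digits iteratively via a_i = x_i mod 7, x_{i+1} = (x_i − a_i)/7, with x_0 = x:
  x_0 = 13/15;  a_0 = 6;  x_1 = (x_0 − 6)/7 = -11/15
  x_1 = -11/15;  a_1 = 3;  x_2 = (x_1 − 3)/7 = -8/15
  x_2 = -8/15;  a_2 = 6;  x_3 = (x_2 − 6)/7 = -14/15
  x_3 = -14/15;  a_3 = 0;  x_4 = (x_3 − 0)/7 = -2/15
  x_4 = -2/15;  a_4 = 5;  x_5 = (x_4 − 5)/7 = -11/15
  x_5 = -11/15;  a_5 = 3;  x_6 = (x_5 − 3)/7 = -8/15
Digits: (6, 3, 6, 0, 5, 3).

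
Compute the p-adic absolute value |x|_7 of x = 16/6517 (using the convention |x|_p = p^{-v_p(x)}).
|16/6517|_7 = 343

Step 1 — compute v_7(x) by factoring powers of 7 out of the numerator and denominator: v_7(16/6517) = -3. Step 2 — apply |x|_p = p^{-v_p(x)} = 7^{3} = 343.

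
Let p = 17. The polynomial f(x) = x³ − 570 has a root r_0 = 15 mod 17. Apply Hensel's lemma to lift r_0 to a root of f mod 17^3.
r_2 = 865 (mod 4913)

Hensel: r_{i+1} = r_i − f(r_i)/f′(r_i) mod 17^{i+2}, where f′(x) = 3x². Iterate:
  r_0 = 15 (mod 17)
  r_1 = 287 (mod 289)
  r_2 = 865 (mod 4913)
Final: r = 865 with f(r) ≡ 0 mod 17^3.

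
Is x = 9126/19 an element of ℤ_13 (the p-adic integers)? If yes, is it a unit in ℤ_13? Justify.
x ∈ ℤ_13 but not a unit; v_13(x) = 2 > 0

ℤ_13 = {x ∈ ℚ_13 : v_13(x) ≥ 0} and ℤ_13^× = {x ∈ ℤ_13 : v_13(x) = 0}. Here v_13(9126/19) = v_13(num) − v_13(den) = 2; compare against these criteria.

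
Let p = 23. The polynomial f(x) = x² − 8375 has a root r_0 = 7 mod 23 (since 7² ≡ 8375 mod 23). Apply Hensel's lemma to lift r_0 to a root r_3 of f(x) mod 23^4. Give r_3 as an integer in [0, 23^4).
r_3 = 93479 (mod 279841)

Hensel's recurrence: r_{i+1} = r_i − f(r_i)·(f′(r_i))^{-1} mod 23^{i+2}, with f′(x) = 2x. Iterate:
  r_0 = 7 (mod 23)
  r_1 = 375 (mod 529)
  r_2 = 8310 (mod 12167)
  r_3 = 93479 (mod 279841)
Final: r_3 = 93479, and one checks f(r_3) ≡ 0 mod 23^4.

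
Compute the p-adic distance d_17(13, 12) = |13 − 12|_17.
d_17(13, 12) = 1

Step 1 — x − y = 13 − 12 = 1. Step 2 — v_17(1) = 0 (factor: 1 = (17^0 · 1); the sign does not affect v_p). Step 3 — |x − y|_17 = 17^{0} = 1.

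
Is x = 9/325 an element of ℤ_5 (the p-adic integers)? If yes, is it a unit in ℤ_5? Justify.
x ∉ ℤ_5 (v_5(x) = -2 < 0)

ℤ_5 = {x ∈ ℚ_5 : v_5(x) ≥ 0} and ℤ_5^× = {x ∈ ℤ_5 : v_5(x) = 0}. Here v_5(9/325) = v_5(num) − v_5(den) = -2; compare against these criteria.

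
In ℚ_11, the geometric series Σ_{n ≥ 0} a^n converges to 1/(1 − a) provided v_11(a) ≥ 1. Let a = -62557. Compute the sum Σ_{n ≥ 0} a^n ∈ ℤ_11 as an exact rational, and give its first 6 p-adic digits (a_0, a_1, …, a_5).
Σ a^n = 1/(1 − a) = 1/62558;  first 6 digits = (1, 0, 0, 8, 6, 10)

v_11(a) = 3 ≥ 1, so the series converges in ℤ_11 to 1/(1 − a) = 1/(1 − (-62557)) = 1/62558. Expand this rational in ℤ_11: compute digits iteratively via d_i = x_i mod 11, x_{i+1} = (x_i − d_i)/11. The first 6 digits are (1, 0, 0, 8, 6, 10).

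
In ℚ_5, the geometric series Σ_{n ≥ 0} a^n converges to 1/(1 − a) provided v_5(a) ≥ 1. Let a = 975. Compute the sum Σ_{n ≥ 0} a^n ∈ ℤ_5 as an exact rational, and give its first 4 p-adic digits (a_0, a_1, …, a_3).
Σ a^n = 1/(1 − a) = -1/974;  first 4 digits = (1, 0, 4, 2)

v_5(a) = 2 ≥ 1, so the series converges in ℤ_5 to 1/(1 − a) = 1/(1 − 975) = -1/974. Expand this rational in ℤ_5: compute digits iteratively via d_i = x_i mod 5, x_{i+1} = (x_i − d_i)/5. The first 4 digits are (1, 0, 4, 2).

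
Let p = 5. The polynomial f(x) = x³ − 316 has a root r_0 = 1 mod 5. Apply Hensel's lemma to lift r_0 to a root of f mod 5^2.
r_1 = 6 (mod 25)

Hensel: r_{i+1} = r_i − f(r_i)/f′(r_i) mod 5^{i+2}, where f′(x) = 3x². Iterate:
  r_0 = 1 (mod 5)
  r_1 = 6 (mod 25)
Final: r = 6 with f(r) ≡ 0 mod 5^2.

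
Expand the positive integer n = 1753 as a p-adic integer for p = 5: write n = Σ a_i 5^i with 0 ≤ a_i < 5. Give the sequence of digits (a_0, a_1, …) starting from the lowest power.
(a_0, a_1, …) = (3, 0, 0, 4, 2)

Repeated division by 5 gives the digits low-to-high: 1753 = 3 + 4·5^3 + 2·5^4. Digit sequence: (3, 0, 0, 4, 2).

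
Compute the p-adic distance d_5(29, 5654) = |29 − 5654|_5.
d_5(29, 5654) = 1/625

Step 1 — x − y = 29 − 5654 = -5625. Step 2 — v_5(-5625) = 4 (factor: -5625 = −(5^4 · 9); the sign does not affect v_p). Step 3 — |x − y|_5 = 5^{-4} = 1/625.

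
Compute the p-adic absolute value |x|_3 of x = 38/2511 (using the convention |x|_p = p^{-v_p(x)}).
|38/2511|_3 = 81

Step 1 — compute v_3(x) by factoring powers of 3 out of the numerator and denominator: v_3(38/2511) = -4. Step 2 — apply |x|_p = p^{-v_p(x)} = 3^{4} = 81.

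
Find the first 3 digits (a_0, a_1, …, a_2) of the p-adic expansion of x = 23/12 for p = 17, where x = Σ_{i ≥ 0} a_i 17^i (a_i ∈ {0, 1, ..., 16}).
(a_0, …, a_2) = (9, 1, 7)

v_17(23/12) = 0 (numerator and denominator both coprime to 17), so x ∈ ℤ_17^×. Compute digits iteratively via a_i = x_i mod 17, x_{i+1} = (x_i − a_i)/17, with x_0 = x:
  x_0 = 23/12;  a_0 = 9;  x_1 = (x_0 − 9)/17 = -5/12
  x_1 = -5/12;  a_1 = 1;  x_2 = (x_1 − 1)/17 = -1/12
  x_2 = -1/12;  a_2 = 7;  x_3 = (x_2 − 7)/17 = -5/12
Digits: (9, 1, 7).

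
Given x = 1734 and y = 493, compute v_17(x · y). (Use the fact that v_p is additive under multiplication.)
v_17(854862) = 3

v_p(x) = 2 (factor: 1734 = 17^2 · 6); v_p(y) = 1 (factor: 493 = 17^1 · 29). Additivity: v_p(xy) = v_p(x) + v_p(y) = 2 + 1 = 3. (Direct check: xy = 854862 = 17^3 · (174).)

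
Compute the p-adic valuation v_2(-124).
v_2(-124) = 2

v_2(n) is the largest exponent k such that 2^k divides n. Factor out: -124 = -2^2 · 31. (Sign doesn't affect v_p.) So v_2(-124) = 2.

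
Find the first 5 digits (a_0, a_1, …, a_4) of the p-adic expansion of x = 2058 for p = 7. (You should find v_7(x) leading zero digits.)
(a_0, …, a_4) = (0, 0, 0, 6, 0)

v_7(2058) = 3, so a_0 = ... = a_2 = 0. Factor out: x = 7^3 · u with u = 6 a unit in ℤ_7. Expand u iteratively via a_{v+i} = u_i mod 7, u_{i+1} = (u_i − a_{v+i})/7:
  u_0 = 6;  a_3 = 6;  u_1 = (u_0 − 6)/7 = 0
  u_1 = 0;  a_4 = 0;  u_2 = (u_1 − 0)/7 = 0
Digits: (0, 0, 0, 6, 0).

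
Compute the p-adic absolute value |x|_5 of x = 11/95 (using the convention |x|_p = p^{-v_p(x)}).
|11/95|_5 = 5

Step 1 — compute v_5(x) by factoring powers of 5 out of the numerator and denominator: v_5(11/95) = -1. Step 2 — apply |x|_p = p^{-v_p(x)} = 5^{1} = 5.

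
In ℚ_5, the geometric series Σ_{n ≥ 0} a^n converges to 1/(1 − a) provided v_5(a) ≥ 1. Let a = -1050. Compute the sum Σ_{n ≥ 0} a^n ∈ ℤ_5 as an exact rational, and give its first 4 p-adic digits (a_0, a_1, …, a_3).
Σ a^n = 1/(1 − a) = 1/1051;  first 4 digits = (1, 0, 3, 1)

v_5(a) = 2 ≥ 1, so the series converges in ℤ_5 to 1/(1 − a) = 1/(1 − (-1050)) = 1/1051. Expand this rational in ℤ_5: compute digits iteratively via d_i = x_i mod 5, x_{i+1} = (x_i − d_i)/5. The first 4 digits are (1, 0, 3, 1).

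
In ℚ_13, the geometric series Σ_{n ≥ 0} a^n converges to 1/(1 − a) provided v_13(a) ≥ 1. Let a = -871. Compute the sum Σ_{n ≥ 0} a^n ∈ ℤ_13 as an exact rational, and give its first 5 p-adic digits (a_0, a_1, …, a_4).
Σ a^n = 1/(1 − a) = 1/872;  first 5 digits = (1, 11, 11, 11, 7)

v_13(a) = 1 ≥ 1, so the series converges in ℤ_13 to 1/(1 − a) = 1/(1 − (-871)) = 1/872. Expand this rational in ℤ_13: compute digits iteratively via d_i = x_i mod 13, x_{i+1} = (x_i − d_i)/13. The first 5 digits are (1, 11, 11, 11, 7).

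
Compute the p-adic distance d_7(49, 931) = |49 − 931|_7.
d_7(49, 931) = 1/49

Step 1 — x − y = 49 − 931 = -882. Step 2 — v_7(-882) = 2 (factor: -882 = −(7^2 · 18); the sign does not affect v_p). Step 3 — |x − y|_7 = 7^{-2} = 1/49.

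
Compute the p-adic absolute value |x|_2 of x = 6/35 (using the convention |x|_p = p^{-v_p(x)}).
|6/35|_2 = 1/2

Step 1 — compute v_2(x) by factoring powers of 2 out of the numerator and denominator: v_2(6/35) = 1. Step 2 — apply |x|_p = p^{-v_p(x)} = 2^{-1} = 1/2.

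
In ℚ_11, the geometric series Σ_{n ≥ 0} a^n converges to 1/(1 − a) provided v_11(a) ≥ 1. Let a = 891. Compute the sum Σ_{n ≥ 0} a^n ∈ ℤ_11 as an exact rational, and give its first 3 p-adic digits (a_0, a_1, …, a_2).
Σ a^n = 1/(1 − a) = -1/890;  first 3 digits = (1, 4, 1)

v_11(a) = 1 ≥ 1, so the series converges in ℤ_11 to 1/(1 − a) = 1/(1 − 891) = -1/890. Expand this rational in ℤ_11: compute digits iteratively via d_i = x_i mod 11, x_{i+1} = (x_i − d_i)/11. The first 3 digits are (1, 4, 1).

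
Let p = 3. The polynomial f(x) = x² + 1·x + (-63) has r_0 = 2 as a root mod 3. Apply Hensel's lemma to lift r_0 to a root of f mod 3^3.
r_2 = 17 (mod 27)

Hensel: r_{i+1} = r_i − f(r_i)·(f′(r_i))^{-1} mod 3^{i+2}, f′(x) = 2x + 1. Iterate:
  r_0 = 2 (mod 3)
  r_1 = 8 (mod 9)
  r_2 = 17 (mod 27)
Final: r = 17 satisfies f(r) ≡ 0 mod 3^3.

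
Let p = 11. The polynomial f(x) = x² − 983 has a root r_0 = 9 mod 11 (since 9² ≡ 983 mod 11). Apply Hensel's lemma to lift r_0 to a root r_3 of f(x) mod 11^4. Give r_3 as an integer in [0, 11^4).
r_3 = 10008 (mod 14641)

Hensel's recurrence: r_{i+1} = r_i − f(r_i)·(f′(r_i))^{-1} mod 11^{i+2}, with f′(x) = 2x. Iterate:
  r_0 = 9 (mod 11)
  r_1 = 86 (mod 121)
  r_2 = 691 (mod 1331)
  r_3 = 10008 (mod 14641)
Final: r_3 = 10008, and one checks f(r_3) ≡ 0 mod 11^4.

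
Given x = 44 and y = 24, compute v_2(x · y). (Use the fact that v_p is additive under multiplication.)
v_2(1056) = 5

v_p(x) = 2 (factor: 44 = 2^2 · 11); v_p(y) = 3 (factor: 24 = 2^3 · 3). Additivity: v_p(xy) = v_p(x) + v_p(y) = 2 + 3 = 5. (Direct check: xy = 1056 = 2^5 · (33).)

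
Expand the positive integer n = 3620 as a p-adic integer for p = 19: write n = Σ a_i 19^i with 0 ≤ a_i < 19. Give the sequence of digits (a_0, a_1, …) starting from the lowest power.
(a_0, a_1, …) = (10, 0, 10)

Repeated division by 19 gives the digits low-to-high: 3620 = 10 + 10·19^2. Digit sequence: (10, 0, 10).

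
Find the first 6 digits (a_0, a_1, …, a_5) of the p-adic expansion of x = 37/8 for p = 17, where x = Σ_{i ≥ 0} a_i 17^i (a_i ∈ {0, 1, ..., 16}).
(a_0, …, a_5) = (11, 6, 6, 6, 6, 6)

v_17(37/8) = 0 (numerator and denominator both coprime to 17), so x ∈ ℤ_17^×. Compute digits iteratively via a_i = x_i mod 17, x_{i+1} = (x_i − a_i)/17, with x_0 = x:
  x_0 = 37/8;  a_0 = 11;  x_1 = (x_0 − 11)/17 = -3/8
  x_1 = -3/8;  a_1 = 6;  x_2 = (x_1 − 6)/17 = -3/8
  x_2 = -3/8;  a_2 = 6;  x_3 = (x_2 − 6)/17 = -3/8
  x_3 = -3/8;  a_3 = 6;  x_4 = (x_3 − 6)/17 = -3/8
  x_4 = -3/8;  a_4 = 6;  x_5 = (x_4 − 6)/17 = -3/8
  x_5 = -3/8;  a_5 = 6;  x_6 = (x_5 − 6)/17 = -3/8
Digits: (11, 6, 6, 6, 6, 6).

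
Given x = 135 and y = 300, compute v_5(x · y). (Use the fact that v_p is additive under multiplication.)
v_5(40500) = 3

v_p(x) = 1 (factor: 135 = 5^1 · 27); v_p(y) = 2 (factor: 300 = 5^2 · 12). Additivity: v_p(xy) = v_p(x) + v_p(y) = 1 + 2 = 3. (Direct check: xy = 40500 = 5^3 · (324).)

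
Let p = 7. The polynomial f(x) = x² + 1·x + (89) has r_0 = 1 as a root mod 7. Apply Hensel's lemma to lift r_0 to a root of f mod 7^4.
r_3 = 477 (mod 2401)

Hensel: r_{i+1} = r_i − f(r_i)·(f′(r_i))^{-1} mod 7^{i+2}, f′(x) = 2x + 1. Iterate:
  r_0 = 1 (mod 7)
  r_1 = 36 (mod 49)
  r_2 = 134 (mod 343)
  r_3 = 477 (mod 2401)
Final: r = 477 satisfies f(r) ≡ 0 mod 7^4.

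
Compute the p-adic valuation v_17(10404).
v_17(10404) = 2

v_17(n) is the largest exponent k such that 17^k divides n. Factor out: 10404 = 17^2 · 36. (Sign doesn't affect v_p.) So v_17(10404) = 2.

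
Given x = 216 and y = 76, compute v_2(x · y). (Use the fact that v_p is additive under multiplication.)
v_2(16416) = 5

v_p(x) = 3 (factor: 216 = 2^3 · 27); v_p(y) = 2 (factor: 76 = 2^2 · 19). Additivity: v_p(xy) = v_p(x) + v_p(y) = 3 + 2 = 5. (Direct check: xy = 16416 = 2^5 · (513).)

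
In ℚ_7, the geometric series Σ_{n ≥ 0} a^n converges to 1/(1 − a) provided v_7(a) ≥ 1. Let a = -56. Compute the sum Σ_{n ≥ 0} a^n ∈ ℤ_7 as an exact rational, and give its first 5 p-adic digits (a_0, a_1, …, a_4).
Σ a^n = 1/(1 − a) = 1/57;  first 5 digits = (1, 6, 6, 0, 6)

v_7(a) = 1 ≥ 1, so the series converges in ℤ_7 to 1/(1 − a) = 1/(1 − (-56)) = 1/57. Expand this rational in ℤ_7: compute digits iteratively via d_i = x_i mod 7, x_{i+1} = (x_i − d_i)/7. The first 5 digits are (1, 6, 6, 0, 6).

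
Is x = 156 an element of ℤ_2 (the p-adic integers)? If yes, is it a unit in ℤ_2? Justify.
x ∈ ℤ_2 but not a unit; v_2(x) = 2 > 0

ℤ_2 = {x ∈ ℚ_2 : v_2(x) ≥ 0} and ℤ_2^× = {x ∈ ℤ_2 : v_2(x) = 0}. Here v_2(156) = v_2(num) − v_2(den) = 2; compare against these criteria.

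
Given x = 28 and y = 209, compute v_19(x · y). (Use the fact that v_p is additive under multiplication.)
v_19(5852) = 1

v_p(x) = 0 (factor: 28 = 19^0 · 28); v_p(y) = 1 (factor: 209 = 19^1 · 11). Additivity: v_p(xy) = v_p(x) + v_p(y) = 0 + 1 = 1. (Direct check: xy = 5852 = 19^1 · (308).)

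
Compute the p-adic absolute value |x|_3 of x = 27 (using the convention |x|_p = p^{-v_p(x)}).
|27|_3 = 1/27

Step 1 — compute v_3(x) by factoring powers of 3 out of the numerator and denominator: v_3(27) = 3. Step 2 — apply |x|_p = p^{-v_p(x)} = 3^{-3} = 1/27.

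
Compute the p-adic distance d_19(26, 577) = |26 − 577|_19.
d_19(26, 577) = 1/19

Step 1 — x − y = 26 − 577 = -551. Step 2 — v_19(-551) = 1 (factor: -551 = −(19^1 · 29); the sign does not affect v_p). Step 3 — |x − y|_19 = 19^{-1} = 1/19.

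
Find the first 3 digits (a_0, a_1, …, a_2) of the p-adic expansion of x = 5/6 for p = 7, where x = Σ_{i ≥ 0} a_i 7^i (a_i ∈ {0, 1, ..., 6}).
(a_0, …, a_2) = (2, 1, 1)

v_7(5/6) = 0 (numerator and denominator both coprime to 7), so x ∈ ℤ_7^×. Compute digits iteratively via a_i = x_i mod 7, x_{i+1} = (x_i − a_i)/7, with x_0 = x:
  x_0 = 5/6;  a_0 = 2;  x_1 = (x_0 − 2)/7 = -1/6
  x_1 = -1/6;  a_1 = 1;  x_2 = (x_1 − 1)/7 = -1/6
  x_2 = -1/6;  a_2 = 1;  x_3 = (x_2 − 1)/7 = -1/6
Digits: (2, 1, 1).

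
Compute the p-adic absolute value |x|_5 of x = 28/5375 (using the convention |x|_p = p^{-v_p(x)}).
|28/5375|_5 = 125

Step 1 — compute v_5(x) by factoring powers of 5 out of the numerator and denominator: v_5(28/5375) = -3. Step 2 — apply |x|_p = p^{-v_p(x)} = 5^{3} = 125.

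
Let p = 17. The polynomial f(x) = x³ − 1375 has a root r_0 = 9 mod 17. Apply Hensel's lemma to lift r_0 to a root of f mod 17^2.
r_1 = 196 (mod 289)

Hensel: r_{i+1} = r_i − f(r_i)/f′(r_i) mod 17^{i+2}, where f′(x) = 3x². Iterate:
  r_0 = 9 (mod 17)
  r_1 = 196 (mod 289)
Final: r = 196 with f(r) ≡ 0 mod 17^2.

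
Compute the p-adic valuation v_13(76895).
v_13(76895) = 3

v_13(n) is the largest exponent k such that 13^k divides n. Factor out: 76895 = 13^3 · 35. (Sign doesn't affect v_p.) So v_13(76895) = 3.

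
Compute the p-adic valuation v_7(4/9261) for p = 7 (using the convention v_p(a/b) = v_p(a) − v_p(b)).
v_7(4/9261) = -3

Factor powers of 7 from the numerator and denominator of the reduced fraction: 4 = 7^0 · 4 and 9261 = 7^3 · 27. Apply v_p(a/b) = v_p(a) − v_p(b): v_7(4/9261) = 0 − 3 = -3.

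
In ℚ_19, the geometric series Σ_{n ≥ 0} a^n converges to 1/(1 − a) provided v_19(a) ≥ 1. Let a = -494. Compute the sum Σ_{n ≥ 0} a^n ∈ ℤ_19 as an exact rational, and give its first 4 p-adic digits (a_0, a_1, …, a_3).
Σ a^n = 1/(1 − a) = 1/495;  first 4 digits = (1, 12, 9, 15)

v_19(a) = 1 ≥ 1, so the series converges in ℤ_19 to 1/(1 − a) = 1/(1 − (-494)) = 1/495. Expand this rational in ℤ_19: compute digits iteratively via d_i = x_i mod 19, x_{i+1} = (x_i − d_i)/19. The first 4 digits are (1, 12, 9, 15).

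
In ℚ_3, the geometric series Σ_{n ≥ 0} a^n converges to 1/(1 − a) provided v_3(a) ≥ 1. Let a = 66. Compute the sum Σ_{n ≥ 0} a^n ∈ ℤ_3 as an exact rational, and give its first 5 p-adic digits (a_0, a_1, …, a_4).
Σ a^n = 1/(1 − a) = -1/65;  first 5 digits = (1, 1, 2, 2, 1)

v_3(a) = 1 ≥ 1, so the series converges in ℤ_3 to 1/(1 − a) = 1/(1 − 66) = -1/65. Expand this rational in ℤ_3: compute digits iteratively via d_i = x_i mod 3, x_{i+1} = (x_i − d_i)/3. The first 5 digits are (1, 1, 2, 2, 1).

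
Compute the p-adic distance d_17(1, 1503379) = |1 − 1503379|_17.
d_17(1, 1503379) = 1/83521

Step 1 — x − y = 1 − 1503379 = -1503378. Step 2 — v_17(-1503378) = 4 (factor: -1503378 = −(17^4 · 18); the sign does not affect v_p). Step 3 — |x − y|_17 = 17^{-4} = 1/83521.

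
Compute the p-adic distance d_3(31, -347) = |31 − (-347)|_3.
d_3(31, -347) = 1/27

Step 1 — x − y = 31 − (-347) = 378. Step 2 — v_3(378) = 3 (factor: 378 = (3^3 · 14); the sign does not affect v_p). Step 3 — |x − y|_3 = 3^{-3} = 1/27.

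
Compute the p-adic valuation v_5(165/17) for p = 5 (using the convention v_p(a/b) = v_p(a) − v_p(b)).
v_5(165/17) = 1

Factor powers of 5 from the numerator and denominator of the reduced fraction: 165 = 5^1 · 33 and 17 = 5^0 · 17. Apply v_p(a/b) = v_p(a) − v_p(b): v_5(165/17) = 1 − 0 = 1.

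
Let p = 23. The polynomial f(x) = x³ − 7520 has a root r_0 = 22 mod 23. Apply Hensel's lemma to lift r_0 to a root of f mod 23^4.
r_3 = 228389 (mod 279841)

Hensel: r_{i+1} = r_i − f(r_i)/f′(r_i) mod 23^{i+2}, where f′(x) = 3x². Iterate:
  r_0 = 22 (mod 23)
  r_1 = 390 (mod 529)
  r_2 = 9383 (mod 12167)
  r_3 = 228389 (mod 279841)
Final: r = 228389 with f(r) ≡ 0 mod 23^4.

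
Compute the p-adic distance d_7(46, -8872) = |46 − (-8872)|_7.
d_7(46, -8872) = 1/343

Step 1 — x − y = 46 − (-8872) = 8918. Step 2 — v_7(8918) = 3 (factor: 8918 = (7^3 · 26); the sign does not affect v_p). Step 3 — |x − y|_7 = 7^{-3} = 1/343.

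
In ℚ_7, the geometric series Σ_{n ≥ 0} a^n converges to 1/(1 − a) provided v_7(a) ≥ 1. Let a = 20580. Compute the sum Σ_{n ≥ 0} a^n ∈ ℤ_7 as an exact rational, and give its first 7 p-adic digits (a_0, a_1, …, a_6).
Σ a^n = 1/(1 − a) = -1/20579;  first 7 digits = (1, 0, 0, 4, 1, 1, 2)

v_7(a) = 3 ≥ 1, so the series converges in ℤ_7 to 1/(1 − a) = 1/(1 − 20580) = -1/20579. Expand this rational in ℤ_7: compute digits iteratively via d_i = x_i mod 7, x_{i+1} = (x_i − d_i)/7. The first 7 digits are (1, 0, 0, 4, 1, 1, 2).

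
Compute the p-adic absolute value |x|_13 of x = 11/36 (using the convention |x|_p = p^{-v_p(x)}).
|11/36|_13 = 1

Step 1 — compute v_13(x) by factoring powers of 13 out of the numerator and denominator: v_13(11/36) = 0. Step 2 — apply |x|_p = p^{-v_p(x)} = 13^{0} = 1.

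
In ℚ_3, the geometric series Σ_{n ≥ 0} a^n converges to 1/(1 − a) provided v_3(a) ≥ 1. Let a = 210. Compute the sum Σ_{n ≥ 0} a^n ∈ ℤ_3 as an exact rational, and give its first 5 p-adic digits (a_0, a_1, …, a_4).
Σ a^n = 1/(1 − a) = -1/209;  first 5 digits = (1, 1, 0, 1, 2)

v_3(a) = 1 ≥ 1, so the series converges in ℤ_3 to 1/(1 − a) = 1/(1 − 210) = -1/209. Expand this rational in ℤ_3: compute digits iteratively via d_i = x_i mod 3, x_{i+1} = (x_i − d_i)/3. The first 5 digits are (1, 1, 0, 1, 2).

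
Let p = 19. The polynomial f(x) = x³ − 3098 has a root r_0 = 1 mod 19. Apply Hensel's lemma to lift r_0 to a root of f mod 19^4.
r_3 = 86109 (mod 130321)

Hensel: r_{i+1} = r_i − f(r_i)/f′(r_i) mod 19^{i+2}, where f′(x) = 3x². Iterate:
  r_0 = 1 (mod 19)
  r_1 = 191 (mod 361)
  r_2 = 3801 (mod 6859)
  r_3 = 86109 (mod 130321)
Final: r = 86109 with f(r) ≡ 0 mod 19^4.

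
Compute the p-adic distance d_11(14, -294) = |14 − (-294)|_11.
d_11(14, -294) = 1/11

Step 1 — x − y = 14 − (-294) = 308. Step 2 — v_11(308) = 1 (factor: 308 = (11^1 · 28); the sign does not affect v_p). Step 3 — |x − y|_11 = 11^{-1} = 1/11.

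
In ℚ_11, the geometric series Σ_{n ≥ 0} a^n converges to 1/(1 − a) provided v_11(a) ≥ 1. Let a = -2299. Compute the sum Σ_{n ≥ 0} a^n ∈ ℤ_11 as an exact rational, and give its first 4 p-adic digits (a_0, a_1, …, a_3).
Σ a^n = 1/(1 − a) = 1/2300;  first 4 digits = (1, 0, 3, 9)

v_11(a) = 2 ≥ 1, so the series converges in ℤ_11 to 1/(1 − a) = 1/(1 − (-2299)) = 1/2300. Expand this rational in ℤ_11: compute digits iteratively via d_i = x_i mod 11, x_{i+1} = (x_i − d_i)/11. The first 4 digits are (1, 0, 3, 9).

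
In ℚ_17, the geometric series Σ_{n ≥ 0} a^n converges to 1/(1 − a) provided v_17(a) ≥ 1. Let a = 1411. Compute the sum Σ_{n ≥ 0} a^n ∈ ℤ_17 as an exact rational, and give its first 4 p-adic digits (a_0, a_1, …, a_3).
Σ a^n = 1/(1 − a) = -1/1410;  first 4 digits = (1, 15, 8, 6)

v_17(a) = 1 ≥ 1, so the series converges in ℤ_17 to 1/(1 − a) = 1/(1 − 1411) = -1/1410. Expand this rational in ℤ_17: compute digits iteratively via d_i = x_i mod 17, x_{i+1} = (x_i − d_i)/17. The first 4 digits are (1, 15, 8, 6).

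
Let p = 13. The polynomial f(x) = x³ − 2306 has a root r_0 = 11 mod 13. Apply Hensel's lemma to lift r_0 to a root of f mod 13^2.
r_1 = 50 (mod 169)

Hensel: r_{i+1} = r_i − f(r_i)/f′(r_i) mod 13^{i+2}, where f′(x) = 3x². Iterate:
  r_0 = 11 (mod 13)
  r_1 = 50 (mod 169)
Final: r = 50 with f(r) ≡ 0 mod 13^2.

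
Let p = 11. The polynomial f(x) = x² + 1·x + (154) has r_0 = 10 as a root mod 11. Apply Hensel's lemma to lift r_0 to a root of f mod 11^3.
r_2 = 1242 (mod 1331)

Hensel: r_{i+1} = r_i − f(r_i)·(f′(r_i))^{-1} mod 11^{i+2}, f′(x) = 2x + 1. Iterate:
  r_0 = 10 (mod 11)
  r_1 = 32 (mod 121)
  r_2 = 1242 (mod 1331)
Final: r = 1242 satisfies f(r) ≡ 0 mod 11^3.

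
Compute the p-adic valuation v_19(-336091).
v_19(-336091) = 3

v_19(n) is the largest exponent k such that 19^k divides n. Factor out: -336091 = -19^3 · 49. (Sign doesn't affect v_p.) So v_19(-336091) = 3.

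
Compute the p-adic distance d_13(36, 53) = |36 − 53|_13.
d_13(36, 53) = 1

Step 1 — x − y = 36 − 53 = -17. Step 2 — v_13(-17) = 0 (factor: -17 = −(13^0 · 17); the sign does not affect v_p). Step 3 — |x − y|_13 = 13^{0} = 1.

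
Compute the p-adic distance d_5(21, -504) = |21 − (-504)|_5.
d_5(21, -504) = 1/25

Step 1 — x − y = 21 − (-504) = 525. Step 2 — v_5(525) = 2 (factor: 525 = (5^2 · 21); the sign does not affect v_p). Step 3 — |x − y|_5 = 5^{-2} = 1/25.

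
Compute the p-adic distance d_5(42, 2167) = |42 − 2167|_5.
d_5(42, 2167) = 1/125

Step 1 — x − y = 42 − 2167 = -2125. Step 2 — v_5(-2125) = 3 (factor: -2125 = −(5^3 · 17); the sign does not affect v_p). Step 3 — |x − y|_5 = 5^{-3} = 1/125.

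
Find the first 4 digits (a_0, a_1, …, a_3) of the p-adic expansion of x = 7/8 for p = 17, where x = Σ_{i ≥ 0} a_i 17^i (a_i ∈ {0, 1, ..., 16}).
(a_0, …, a_3) = (3, 2, 2, 2)

v_17(7/8) = 0 (numerator and denominator both coprime to 17), so x ∈ ℤ_17^×. Compute digits iteratively via a_i = x_i mod 17, x_{i+1} = (x_i − a_i)/17, with x_0 = x:
  x_0 = 7/8;  a_0 = 3;  x_1 = (x_0 − 3)/17 = -1/8
  x_1 = -1/8;  a_1 = 2;  x_2 = (x_1 − 2)/17 = -1/8
  x_2 = -1/8;  a_2 = 2;  x_3 = (x_2 − 2)/17 = -1/8
  x_3 = -1/8;  a_3 = 2;  x_4 = (x_3 − 2)/17 = -1/8
Digits: (3, 2, 2, 2).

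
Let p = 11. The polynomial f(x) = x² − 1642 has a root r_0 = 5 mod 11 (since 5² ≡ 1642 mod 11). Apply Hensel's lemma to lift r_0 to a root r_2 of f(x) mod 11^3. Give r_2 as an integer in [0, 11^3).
r_2 = 1171 (mod 1331)

Hensel's recurrence: r_{i+1} = r_i − f(r_i)·(f′(r_i))^{-1} mod 11^{i+2}, with f′(x) = 2x. Iterate:
  r_0 = 5 (mod 11)
  r_1 = 82 (mod 121)
  r_2 = 1171 (mod 1331)
Final: r_2 = 1171, and one checks f(r_2) ≡ 0 mod 11^3.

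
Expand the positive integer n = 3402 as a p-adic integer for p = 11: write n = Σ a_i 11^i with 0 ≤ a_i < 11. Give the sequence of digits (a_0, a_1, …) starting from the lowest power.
(a_0, a_1, …) = (3, 1, 6, 2)

Repeated division by 11 gives the digits low-to-high: 3402 = 3 + 1·11^1 + 6·11^2 + 2·11^3. Digit sequence: (3, 1, 6, 2).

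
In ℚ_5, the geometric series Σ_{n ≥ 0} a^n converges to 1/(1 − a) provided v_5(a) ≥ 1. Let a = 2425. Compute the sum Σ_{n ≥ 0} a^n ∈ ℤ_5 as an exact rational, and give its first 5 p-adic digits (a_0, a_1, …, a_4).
Σ a^n = 1/(1 − a) = -1/2424;  first 5 digits = (1, 0, 2, 4, 2)

v_5(a) = 2 ≥ 1, so the series converges in ℤ_5 to 1/(1 − a) = 1/(1 − 2425) = -1/2424. Expand this rational in ℤ_5: compute digits iteratively via d_i = x_i mod 5, x_{i+1} = (x_i − d_i)/5. The first 5 digits are (1, 0, 2, 4, 2).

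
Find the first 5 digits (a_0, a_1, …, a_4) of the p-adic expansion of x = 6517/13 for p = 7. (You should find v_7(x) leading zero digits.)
(a_0, …, a_4) = (0, 0, 0, 2, 1)

v_7(6517/13) = 3, so a_0 = ... = a_2 = 0. Factor out: x = 7^3 · u with u = 19/13 a unit in ℤ_7. Expand u iteratively via a_{v+i} = u_i mod 7, u_{i+1} = (u_i − a_{v+i})/7:
  u_0 = 19/13;  a_3 = 2;  u_1 = (u_0 − 2)/7 = -1/13
  u_1 = -1/13;  a_4 = 1;  u_2 = (u_1 − 1)/7 = -2/13
Digits: (0, 0, 0, 2, 1).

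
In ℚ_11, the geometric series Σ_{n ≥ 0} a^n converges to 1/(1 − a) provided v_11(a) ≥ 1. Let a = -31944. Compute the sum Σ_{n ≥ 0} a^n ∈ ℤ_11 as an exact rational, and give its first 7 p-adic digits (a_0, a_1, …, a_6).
Σ a^n = 1/(1 − a) = 1/31945;  first 7 digits = (1, 0, 0, 9, 8, 10, 3)

v_11(a) = 3 ≥ 1, so the series converges in ℤ_11 to 1/(1 − a) = 1/(1 − (-31944)) = 1/31945. Expand this rational in ℤ_11: compute digits iteratively via d_i = x_i mod 11, x_{i+1} = (x_i − d_i)/11. The first 7 digits are (1, 0, 0, 9, 8, 10, 3).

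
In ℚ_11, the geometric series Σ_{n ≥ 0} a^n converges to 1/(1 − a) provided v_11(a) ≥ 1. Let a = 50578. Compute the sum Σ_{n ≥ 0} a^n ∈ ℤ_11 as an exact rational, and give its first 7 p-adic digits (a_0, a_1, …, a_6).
Σ a^n = 1/(1 − a) = -1/50577;  first 7 digits = (1, 0, 0, 5, 3, 0, 3)

v_11(a) = 3 ≥ 1, so the series converges in ℤ_11 to 1/(1 − a) = 1/(1 − 50578) = -1/50577. Expand this rational in ℤ_11: compute digits iteratively via d_i = x_i mod 11, x_{i+1} = (x_i − d_i)/11. The first 7 digits are (1, 0, 0, 5, 3, 0, 3).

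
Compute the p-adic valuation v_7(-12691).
v_7(-12691) = 3

v_7(n) is the largest exponent k such that 7^k divides n. Factor out: -12691 = -7^3 · 37. (Sign doesn't affect v_p.) So v_7(-12691) = 3.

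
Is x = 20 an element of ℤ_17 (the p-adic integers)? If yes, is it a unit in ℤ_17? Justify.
x ∈ ℤ_17^× (unit); v_17(x) = 0

ℤ_17 = {x ∈ ℚ_17 : v_17(x) ≥ 0} and ℤ_17^× = {x ∈ ℤ_17 : v_17(x) = 0}. Here v_17(20) = v_17(num) − v_17(den) = 0; compare against these criteria.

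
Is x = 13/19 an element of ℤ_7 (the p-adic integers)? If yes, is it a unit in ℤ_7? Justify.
x ∈ ℤ_7^× (unit); v_7(x) = 0

ℤ_7 = {x ∈ ℚ_7 : v_7(x) ≥ 0} and ℤ_7^× = {x ∈ ℤ_7 : v_7(x) = 0}. Here v_7(13/19) = v_7(num) − v_7(den) = 0; compare against these criteria.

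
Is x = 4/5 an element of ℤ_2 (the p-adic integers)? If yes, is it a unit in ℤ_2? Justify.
x ∈ ℤ_2 but not a unit; v_2(x) = 2 > 0

ℤ_2 = {x ∈ ℚ_2 : v_2(x) ≥ 0} and ℤ_2^× = {x ∈ ℤ_2 : v_2(x) = 0}. Here v_2(4/5) = v_2(num) − v_2(den) = 2; compare against these criteria.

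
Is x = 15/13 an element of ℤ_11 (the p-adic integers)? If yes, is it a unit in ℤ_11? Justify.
x ∈ ℤ_11^× (unit); v_11(x) = 0

ℤ_11 = {x ∈ ℚ_11 : v_11(x) ≥ 0} and ℤ_11^× = {x ∈ ℤ_11 : v_11(x) = 0}. Here v_11(15/13) = v_11(num) − v_11(den) = 0; compare against these criteria.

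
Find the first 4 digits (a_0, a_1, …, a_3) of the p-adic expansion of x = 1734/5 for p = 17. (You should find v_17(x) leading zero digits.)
(a_0, …, a_3) = (0, 0, 8, 3)

v_17(1734/5) = 2, so a_0 = ... = a_1 = 0. Factor out: x = 17^2 · u with u = 6/5 a unit in ℤ_17. Expand u iteratively via a_{v+i} = u_i mod 17, u_{i+1} = (u_i − a_{v+i})/17:
  u_0 = 6/5;  a_2 = 8;  u_1 = (u_0 − 8)/17 = -2/5
  u_1 = -2/5;  a_3 = 3;  u_2 = (u_1 − 3)/17 = -1/5
Digits: (0, 0, 8, 3).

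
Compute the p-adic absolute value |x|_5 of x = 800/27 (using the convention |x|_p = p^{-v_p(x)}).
|800/27|_5 = 1/25

Step 1 — compute v_5(x) by factoring powers of 5 out of the numerator and denominator: v_5(800/27) = 2. Step 2 — apply |x|_p = p^{-v_p(x)} = 5^{-2} = 1/25.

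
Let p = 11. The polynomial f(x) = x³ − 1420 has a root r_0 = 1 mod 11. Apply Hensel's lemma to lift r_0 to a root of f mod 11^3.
r_2 = 353 (mod 1331)

Hensel: r_{i+1} = r_i − f(r_i)/f′(r_i) mod 11^{i+2}, where f′(x) = 3x². Iterate:
  r_0 = 1 (mod 11)
  r_1 = 111 (mod 121)
  r_2 = 353 (mod 1331)
Final: r = 353 with f(r) ≡ 0 mod 11^3.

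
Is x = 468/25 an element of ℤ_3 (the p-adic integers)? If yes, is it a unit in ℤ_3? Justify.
x ∈ ℤ_3 but not a unit; v_3(x) = 2 > 0

ℤ_3 = {x ∈ ℚ_3 : v_3(x) ≥ 0} and ℤ_3^× = {x ∈ ℤ_3 : v_3(x) = 0}. Here v_3(468/25) = v_3(num) − v_3(den) = 2; compare against these criteria.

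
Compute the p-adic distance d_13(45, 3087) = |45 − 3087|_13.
d_13(45, 3087) = 1/169

Step 1 — x − y = 45 − 3087 = -3042. Step 2 — v_13(-3042) = 2 (factor: -3042 = −(13^2 · 18); the sign does not affect v_p). Step 3 — |x − y|_13 = 13^{-2} = 1/169.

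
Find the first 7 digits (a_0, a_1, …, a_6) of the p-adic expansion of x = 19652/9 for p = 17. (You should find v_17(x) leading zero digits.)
(a_0, …, a_6) = (0, 0, 0, 8, 9, 7, 9)

v_17(19652/9) = 3, so a_0 = ... = a_2 = 0. Factor out: x = 17^3 · u with u = 4/9 a unit in ℤ_17. Expand u iteratively via a_{v+i} = u_i mod 17, u_{i+1} = (u_i − a_{v+i})/17:
  u_0 = 4/9;  a_3 = 8;  u_1 = (u_0 − 8)/17 = -4/9
  u_1 = -4/9;  a_4 = 9;  u_2 = (u_1 − 9)/17 = -5/9
  u_2 = -5/9;  a_5 = 7;  u_3 = (u_2 − 7)/17 = -4/9
  u_3 = -4/9;  a_6 = 9;  u_4 = (u_3 − 9)/17 = -5/9
Digits: (0, 0, 0, 8, 9, 7, 9).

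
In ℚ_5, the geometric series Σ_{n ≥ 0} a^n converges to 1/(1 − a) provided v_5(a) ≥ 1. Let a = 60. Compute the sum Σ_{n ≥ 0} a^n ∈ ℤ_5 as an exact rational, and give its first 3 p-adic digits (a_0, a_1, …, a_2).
Σ a^n = 1/(1 − a) = -1/59;  first 3 digits = (1, 2, 1)

v_5(a) = 1 ≥ 1, so the series converges in ℤ_5 to 1/(1 − a) = 1/(1 − 60) = -1/59. Expand this rational in ℤ_5: compute digits iteratively via d_i = x_i mod 5, x_{i+1} = (x_i − d_i)/5. The first 3 digits are (1, 2, 1).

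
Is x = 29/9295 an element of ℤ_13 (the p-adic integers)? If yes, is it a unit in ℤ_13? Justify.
x ∉ ℤ_13 (v_13(x) = -2 < 0)

ℤ_13 = {x ∈ ℚ_13 : v_13(x) ≥ 0} and ℤ_13^× = {x ∈ ℤ_13 : v_13(x) = 0}. Here v_13(29/9295) = v_13(num) − v_13(den) = -2; compare against these criteria.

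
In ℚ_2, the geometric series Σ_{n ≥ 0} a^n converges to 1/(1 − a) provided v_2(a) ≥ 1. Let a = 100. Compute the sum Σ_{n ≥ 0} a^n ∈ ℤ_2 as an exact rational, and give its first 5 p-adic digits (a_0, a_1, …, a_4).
Σ a^n = 1/(1 − a) = -1/99;  first 5 digits = (1, 0, 1, 0, 1)

v_2(a) = 2 ≥ 1, so the series converges in ℤ_2 to 1/(1 − a) = 1/(1 − 100) = -1/99. Expand this rational in ℤ_2: compute digits iteratively via d_i = x_i mod 2, x_{i+1} = (x_i − d_i)/2. The first 5 digits are (1, 0, 1, 0, 1).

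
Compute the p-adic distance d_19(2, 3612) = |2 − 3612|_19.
d_19(2, 3612) = 1/361

Step 1 — x − y = 2 − 3612 = -3610. Step 2 — v_19(-3610) = 2 (factor: -3610 = −(19^2 · 10); the sign does not affect v_p). Step 3 — |x − y|_19 = 19^{-2} = 1/361.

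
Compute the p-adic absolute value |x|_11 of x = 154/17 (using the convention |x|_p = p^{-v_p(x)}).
|154/17|_11 = 1/11

Step 1 — compute v_11(x) by factoring powers of 11 out of the numerator and denominator: v_11(154/17) = 1. Step 2 — apply |x|_p = p^{-v_p(x)} = 11^{-1} = 1/11.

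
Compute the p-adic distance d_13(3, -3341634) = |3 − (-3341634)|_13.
d_13(3, -3341634) = 1/371293

Step 1 — x − y = 3 − (-3341634) = 3341637. Step 2 — v_13(3341637) = 5 (factor: 3341637 = (13^5 · 9); the sign does not affect v_p). Step 3 — |x − y|_13 = 13^{-5} = 1/371293.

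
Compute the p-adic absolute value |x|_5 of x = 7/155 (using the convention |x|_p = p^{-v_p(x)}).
|7/155|_5 = 5

Step 1 — compute v_5(x) by factoring powers of 5 out of the numerator and denominator: v_5(7/155) = -1. Step 2 — apply |x|_p = p^{-v_p(x)} = 5^{1} = 5.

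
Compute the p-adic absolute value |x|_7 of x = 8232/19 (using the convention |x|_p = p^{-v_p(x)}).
|8232/19|_7 = 1/343

Step 1 — compute v_7(x) by factoring powers of 7 out of the numerator and denominator: v_7(8232/19) = 3. Step 2 — apply |x|_p = p^{-v_p(x)} = 7^{-3} = 1/343.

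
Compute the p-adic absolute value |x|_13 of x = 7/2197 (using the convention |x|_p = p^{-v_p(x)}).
|7/2197|_13 = 2197

Step 1 — compute v_13(x) by factoring powers of 13 out of the numerator and denominator: v_13(7/2197) = -3. Step 2 — apply |x|_p = p^{-v_p(x)} = 13^{3} = 2197.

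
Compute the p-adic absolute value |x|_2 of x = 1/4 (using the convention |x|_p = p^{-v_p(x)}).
|1/4|_2 = 4

Step 1 — compute v_2(x) by factoring powers of 2 out of the numerator and denominator: v_2(1/4) = -2. Step 2 — apply |x|_p = p^{-v_p(x)} = 2^{2} = 4.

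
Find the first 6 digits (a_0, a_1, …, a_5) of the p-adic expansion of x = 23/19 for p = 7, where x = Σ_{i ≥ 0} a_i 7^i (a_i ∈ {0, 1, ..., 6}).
(a_0, …, a_5) = (6, 3, 5, 4, 3, 5)

v_7(23/19) = 0 (numerator and denominator both coprime to 7), so x ∈ ℤ_7^×. Compute digits iteratively via a_i = x_i mod 7, x_{i+1} = (x_i − a_i)/7, with x_0 = x:
  x_0 = 23/19;  a_0 = 6;  x_1 = (x_0 − 6)/7 = -13/19
  x_1 = -13/19;  a_1 = 3;  x_2 = (x_1 − 3)/7 = -10/19
  x_2 = -10/19;  a_2 = 5;  x_3 = (x_2 − 5)/7 = -15/19
  x_3 = -15/19;  a_3 = 4;  x_4 = (x_3 − 4)/7 = -13/19
  x_4 = -13/19;  a_4 = 3;  x_5 = (x_4 − 3)/7 = -10/19
  x_5 = -10/19;  a_5 = 5;  x_6 = (x_5 − 5)/7 = -15/19
Digits: (6, 3, 5, 4, 3, 5).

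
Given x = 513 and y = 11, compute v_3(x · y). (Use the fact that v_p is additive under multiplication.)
v_3(5643) = 3

v_p(x) = 3 (factor: 513 = 3^3 · 19); v_p(y) = 0 (factor: 11 = 3^0 · 11). Additivity: v_p(xy) = v_p(x) + v_p(y) = 3 + 0 = 3. (Direct check: xy = 5643 = 3^3 · (209).)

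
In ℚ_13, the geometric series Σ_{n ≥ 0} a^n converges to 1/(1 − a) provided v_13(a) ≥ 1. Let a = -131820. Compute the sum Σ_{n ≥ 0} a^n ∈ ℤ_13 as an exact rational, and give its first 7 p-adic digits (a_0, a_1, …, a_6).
Σ a^n = 1/(1 − a) = 1/131821;  first 7 digits = (1, 0, 0, 5, 8, 12, 11)

v_13(a) = 3 ≥ 1, so the series converges in ℤ_13 to 1/(1 − a) = 1/(1 − (-131820)) = 1/131821. Expand this rational in ℤ_13: compute digits iteratively via d_i = x_i mod 13, x_{i+1} = (x_i − d_i)/13. The first 7 digits are (1, 0, 0, 5, 8, 12, 11).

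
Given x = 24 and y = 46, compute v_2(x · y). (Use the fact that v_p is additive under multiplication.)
v_2(1104) = 4

v_p(x) = 3 (factor: 24 = 2^3 · 3); v_p(y) = 1 (factor: 46 = 2^1 · 23). Additivity: v_p(xy) = v_p(x) + v_p(y) = 3 + 1 = 4. (Direct check: xy = 1104 = 2^4 · (69).)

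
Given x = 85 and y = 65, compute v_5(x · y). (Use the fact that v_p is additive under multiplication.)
v_5(5525) = 2

v_p(x) = 1 (factor: 85 = 5^1 · 17); v_p(y) = 1 (factor: 65 = 5^1 · 13). Additivity: v_p(xy) = v_p(x) + v_p(y) = 1 + 1 = 2. (Direct check: xy = 5525 = 5^2 · (221).)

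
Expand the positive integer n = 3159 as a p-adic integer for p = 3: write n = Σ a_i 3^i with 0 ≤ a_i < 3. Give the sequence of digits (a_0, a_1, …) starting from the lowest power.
(a_0, a_1, …) = (0, 0, 0, 0, 0, 1, 1, 1)

Repeated division by 3 gives the digits low-to-high: 3159 = 1·3^5 + 1·3^6 + 1·3^7. Digit sequence: (0, 0, 0, 0, 0, 1, 1, 1).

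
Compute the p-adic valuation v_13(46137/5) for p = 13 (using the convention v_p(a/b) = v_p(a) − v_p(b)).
v_13(46137/5) = 3

Factor powers of 13 from the numerator and denominator of the reduced fraction: 46137 = 13^3 · 21 and 5 = 13^0 · 5. Apply v_p(a/b) = v_p(a) − v_p(b): v_13(46137/5) = 3 − 0 = 3.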